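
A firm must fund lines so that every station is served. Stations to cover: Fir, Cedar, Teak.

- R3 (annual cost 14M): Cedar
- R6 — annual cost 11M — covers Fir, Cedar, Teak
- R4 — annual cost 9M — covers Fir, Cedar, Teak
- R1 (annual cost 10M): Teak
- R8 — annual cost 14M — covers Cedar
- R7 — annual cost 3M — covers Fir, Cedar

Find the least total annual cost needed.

R4 alone covers Fir, Cedar, Teak — every station.
Total annual cost: 9.

9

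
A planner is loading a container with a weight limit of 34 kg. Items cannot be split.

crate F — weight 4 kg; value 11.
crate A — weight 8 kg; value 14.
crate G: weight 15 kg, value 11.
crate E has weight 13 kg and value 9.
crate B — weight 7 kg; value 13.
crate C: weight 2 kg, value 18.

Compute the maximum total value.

65

crate F + crate A + crate E + crate B + crate C: weight 4 + 8 + 13 + 7 + 2 = 34 ≤ 34, value 11 + 14 + 9 + 13 + 18 = 65.
crate A + crate G + crate B + crate C: weight 8 + 15 + 7 + 2 = 32 ≤ 34, value 14 + 11 + 13 + 18 = 56.
crate F + crate A + crate B + crate C: weight 4 + 8 + 7 + 2 = 21 ≤ 34, value 11 + 14 + 13 + 18 = 56.
Best is crate F, crate A, crate E, crate B, and crate C with total value 65.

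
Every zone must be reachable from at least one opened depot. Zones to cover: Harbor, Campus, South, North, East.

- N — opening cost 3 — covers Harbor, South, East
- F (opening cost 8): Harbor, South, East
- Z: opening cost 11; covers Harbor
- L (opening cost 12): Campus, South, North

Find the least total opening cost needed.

Choose N and L: together they cover Harbor, Campus, South, North, East — every zone.
Total opening cost: 3 + 12 = 15.
No cover costs less than 15.

15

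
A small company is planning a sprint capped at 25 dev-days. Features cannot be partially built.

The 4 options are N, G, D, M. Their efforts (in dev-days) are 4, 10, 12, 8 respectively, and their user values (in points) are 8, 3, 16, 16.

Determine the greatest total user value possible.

Take N, D, and M: effort 4 + 12 + 8 = 24 ≤ 25, user value 8 + 16 + 16 = 40.
No other feasible combination does better.

40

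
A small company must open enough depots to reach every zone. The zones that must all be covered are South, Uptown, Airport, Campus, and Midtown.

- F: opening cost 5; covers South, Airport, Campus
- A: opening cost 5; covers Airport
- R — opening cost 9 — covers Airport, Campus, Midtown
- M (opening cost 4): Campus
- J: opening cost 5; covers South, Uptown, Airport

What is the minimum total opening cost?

14

The greedy cost-per-new-zone heuristic would pick F, J, and R for 19, but a cheaper cover exists.
Choose R and J: together they cover South, Uptown, Airport, Campus, Midtown — every zone.
Total opening cost: 9 + 5 = 14.
No cover costs less than 14.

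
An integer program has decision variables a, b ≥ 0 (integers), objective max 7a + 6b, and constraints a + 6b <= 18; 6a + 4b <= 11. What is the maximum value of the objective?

(a,b)=(1,1): 1·1+6·1=7≤18, 6·1+4·1=10≤11, objective 13.
(a,b)=(0,2): 1·0+6·2=12≤18, 6·0+4·2=8≤11, objective 12.
(a,b)=(1,0): 1·1+6·0=1≤18, 6·1+4·0=6≤11, objective 7.
No feasible integer point exceeds 13.

13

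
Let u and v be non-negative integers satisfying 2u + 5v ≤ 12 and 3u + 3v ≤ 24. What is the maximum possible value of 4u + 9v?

(u,v)=(6,0): 2·6+5·0=12≤12, 3·6+3·0=18≤24, objective 24.
(u,v)=(5,0): 2·5+5·0=10≤12, 3·5+3·0=15≤24, objective 20.
No feasible integer point exceeds 24.

24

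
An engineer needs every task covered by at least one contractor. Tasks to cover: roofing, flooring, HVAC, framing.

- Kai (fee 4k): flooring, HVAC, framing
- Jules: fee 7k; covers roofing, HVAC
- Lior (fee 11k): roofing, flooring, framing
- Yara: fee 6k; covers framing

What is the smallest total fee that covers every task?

Choose Kai and Jules: together they cover roofing, flooring, HVAC, framing — every task.
Total fee: 4 + 7 = 11.
No cover costs less than 11.

11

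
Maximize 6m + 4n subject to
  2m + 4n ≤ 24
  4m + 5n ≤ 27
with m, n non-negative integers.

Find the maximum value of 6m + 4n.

36

Relaxing integrality, the LP optimum is 40.50 at (m,n) = (6.75, 0), which is not an integer point.
(m,n)=(6,0): 2·6+4·0=12≤24, 4·6+5·0=24≤27, objective 36.
(m,n)=(5,1): 2·5+4·1=14≤24, 4·5+5·1=25≤27, objective 34.
No feasible integer point exceeds 36.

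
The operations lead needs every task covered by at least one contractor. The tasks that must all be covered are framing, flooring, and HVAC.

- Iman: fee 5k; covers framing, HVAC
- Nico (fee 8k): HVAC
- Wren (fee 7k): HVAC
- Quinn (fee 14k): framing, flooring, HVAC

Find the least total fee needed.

The greedy cost-per-new-task heuristic would pick Iman and Quinn for 19, but a cheaper cover exists.
Quinn alone covers framing, flooring, HVAC — every task.
Total fee: 14.
No cover costs less than 14.

14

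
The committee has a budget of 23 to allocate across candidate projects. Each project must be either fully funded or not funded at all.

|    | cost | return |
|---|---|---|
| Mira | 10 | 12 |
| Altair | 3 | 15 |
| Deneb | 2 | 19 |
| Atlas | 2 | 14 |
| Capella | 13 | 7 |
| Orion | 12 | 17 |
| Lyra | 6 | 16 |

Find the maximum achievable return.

Allowing fractional choices, the relaxed optimum would be about 78.2, but projects are indivisible.
Deneb + Atlas + Orion + Lyra: cost 2 + 2 + 12 + 6 = 22 ≤ 23, return 19 + 14 + 17 + 16 = 66.
Altair + Deneb + Orion + Lyra: cost 3 + 2 + 12 + 6 = 23 ≤ 23, return 15 + 19 + 17 + 16 = 67.
Mira + Altair + Deneb + Atlas + Lyra: cost 10 + 3 + 2 + 2 + 6 = 23 ≤ 23, return 12 + 15 + 19 + 14 + 16 = 76.
Best is Mira, Altair, Deneb, Atlas, and Lyra with total return 76.

76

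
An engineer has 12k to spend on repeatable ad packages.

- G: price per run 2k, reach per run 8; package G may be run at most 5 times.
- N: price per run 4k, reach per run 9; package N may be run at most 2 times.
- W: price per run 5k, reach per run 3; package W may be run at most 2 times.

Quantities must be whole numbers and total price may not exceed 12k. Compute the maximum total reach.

41

4×G and 1×N: price 12 ≤ 12, reach 4·8 + 1·9 = 41.
5×G: price 10 ≤ 12, reach 5·8 = 40.
Best is 41.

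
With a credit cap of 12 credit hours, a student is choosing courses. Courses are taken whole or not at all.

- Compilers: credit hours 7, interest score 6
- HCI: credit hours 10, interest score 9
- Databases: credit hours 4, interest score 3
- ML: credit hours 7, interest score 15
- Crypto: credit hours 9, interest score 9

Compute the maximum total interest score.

Treat it as a binary knapsack problem.
Allowing fractional choices, the relaxed optimum would be about 20.0, but courses are indivisible.
Databases + ML: credit hours 4 + 7 = 11 ≤ 12, interest score 3 + 15 = 18.
ML: credit hours 7 ≤ 12, interest score 15.
Crypto: credit hours 9 ≤ 12, interest score 9.
Best is Databases and ML with total interest score 18.

18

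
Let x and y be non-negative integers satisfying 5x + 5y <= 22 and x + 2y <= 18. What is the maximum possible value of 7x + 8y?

32

Relaxing integrality, the LP optimum is 35.20 at (x,y) = (0, 4.4), which is not an integer point.
(x,y)=(0,4): 5·0+5·4=20≤22, 1·0+2·4=8≤18, objective 32.
(x,y)=(1,3): 5·1+5·3=20≤22, 1·1+2·3=7≤18, objective 31.
(x,y)=(0,3): 5·0+5·3=15≤22, 1·0+2·3=6≤18, objective 24.
Maximum is 32 at (x,y)=(0,4).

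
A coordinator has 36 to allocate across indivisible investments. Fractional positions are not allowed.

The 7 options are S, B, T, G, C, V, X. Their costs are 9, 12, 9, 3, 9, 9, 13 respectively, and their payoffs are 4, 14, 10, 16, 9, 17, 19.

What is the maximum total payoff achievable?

Take T, G, V, and X: cost 9 + 3 + 9 + 13 = 34 ≤ 36, payoff 10 + 16 + 17 + 19 = 62.
No other feasible combination does better.

62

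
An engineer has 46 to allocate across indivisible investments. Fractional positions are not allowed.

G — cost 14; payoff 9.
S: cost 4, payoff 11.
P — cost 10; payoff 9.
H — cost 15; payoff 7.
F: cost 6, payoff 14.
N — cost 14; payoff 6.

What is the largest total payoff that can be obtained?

This is an integer program with binary decision variables.
Take G, S, P, and F: cost 14 + 4 + 10 + 6 = 34 ≤ 46, payoff 9 + 11 + 9 + 14 = 43.
No other feasible combination does better.

43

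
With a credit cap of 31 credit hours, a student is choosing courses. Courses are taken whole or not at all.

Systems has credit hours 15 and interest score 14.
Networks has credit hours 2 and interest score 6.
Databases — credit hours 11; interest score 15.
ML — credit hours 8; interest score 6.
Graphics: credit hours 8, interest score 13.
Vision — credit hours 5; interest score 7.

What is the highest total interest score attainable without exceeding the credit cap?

This is a 0-1 knapsack instance.
Allowing fractional choices, the relaxed optimum would be about 45.7, but courses are indivisible.
Systems + Networks + Graphics + Vision: credit hours 15 + 2 + 8 + 5 = 30 ≤ 31, interest score 14 + 6 + 13 + 7 = 40.
Networks + Databases + ML + Graphics: credit hours 2 + 11 + 8 + 8 = 29 ≤ 31, interest score 6 + 15 + 6 + 13 = 40.
Networks + Databases + Graphics + Vision: credit hours 2 + 11 + 8 + 5 = 26 ≤ 31, interest score 6 + 15 + 13 + 7 = 41.
Best is Networks, Databases, Graphics, and Vision with total interest score 41.

41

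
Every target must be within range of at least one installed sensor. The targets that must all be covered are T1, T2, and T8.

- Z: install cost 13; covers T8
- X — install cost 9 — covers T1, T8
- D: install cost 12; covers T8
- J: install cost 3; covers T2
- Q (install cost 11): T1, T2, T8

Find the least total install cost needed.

The greedy cost-per-new-target heuristic would pick J and X for 12, but a cheaper cover exists.
Q alone covers T1, T2, T8 — every target.
Total install cost: 11.
No cover costs less than 11.

11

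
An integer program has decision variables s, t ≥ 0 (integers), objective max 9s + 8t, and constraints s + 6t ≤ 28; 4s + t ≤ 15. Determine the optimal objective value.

51

Relaxing integrality, the LP optimum is 58.00 at (s,t) = (2.7, 4.22), which is not an integer point.
(s,t)=(3,3): 1·3+6·3=21≤28, 4·3+1·3=15≤15, objective 51.
(s,t)=(2,4): 1·2+6·4=26≤28, 4·2+1·4=12≤15, objective 50.
(s,t)=(3,2): 1·3+6·2=15≤28, 4·3+1·2=14≤15, objective 43.
No feasible integer point exceeds 51.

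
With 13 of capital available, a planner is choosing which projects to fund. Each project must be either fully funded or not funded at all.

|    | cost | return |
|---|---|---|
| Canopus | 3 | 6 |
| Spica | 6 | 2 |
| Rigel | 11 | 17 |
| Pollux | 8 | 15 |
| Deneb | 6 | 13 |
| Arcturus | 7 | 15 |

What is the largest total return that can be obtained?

Canopus + Arcturus: cost 3 + 7 = 10 ≤ 13, return 6 + 15 = 21.
Deneb + Arcturus: cost 6 + 7 = 13 ≤ 13, return 13 + 15 = 28.
Best is Deneb and Arcturus with total return 28.

28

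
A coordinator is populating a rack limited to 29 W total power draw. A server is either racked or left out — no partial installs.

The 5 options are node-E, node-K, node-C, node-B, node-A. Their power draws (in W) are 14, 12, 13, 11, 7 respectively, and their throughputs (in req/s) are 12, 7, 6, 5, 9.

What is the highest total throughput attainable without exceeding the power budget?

21

Take node-E and node-A: power draw 14 + 7 = 21 ≤ 29, throughput 12 + 9 = 21.
No other feasible combination does better.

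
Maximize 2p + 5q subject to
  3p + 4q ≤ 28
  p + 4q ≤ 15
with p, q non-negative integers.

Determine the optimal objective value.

(p,q)=(6,2): 3·6+4·2=26≤28, 1·6+4·2=14≤15, objective 22.
(p,q)=(5,2): 3·5+4·2=23≤28, 1·5+4·2=13≤15, objective 20.
(p,q)=(7,1): 3·7+4·1=25≤28, 1·7+4·1=11≤15, objective 19.
Maximum is 22 at (p,q)=(6,2).

22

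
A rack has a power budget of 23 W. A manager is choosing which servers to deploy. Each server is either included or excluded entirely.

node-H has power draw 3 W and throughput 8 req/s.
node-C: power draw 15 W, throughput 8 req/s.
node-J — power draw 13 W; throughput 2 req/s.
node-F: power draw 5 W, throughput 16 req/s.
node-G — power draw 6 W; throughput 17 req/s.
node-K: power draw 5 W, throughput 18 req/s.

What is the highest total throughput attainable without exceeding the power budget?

node-H + node-F + node-G + node-K: power draw 3 + 5 + 6 + 5 = 19 ≤ 23, throughput 8 + 16 + 17 + 18 = 59.
node-H + node-G + node-K: power draw 3 + 6 + 5 = 14 ≤ 23, throughput 8 + 17 + 18 = 43.
node-F + node-G + node-K: power draw 5 + 6 + 5 = 16 ≤ 23, throughput 16 + 17 + 18 = 51.
Best is node-H, node-F, node-G, and node-K with total throughput 59.

59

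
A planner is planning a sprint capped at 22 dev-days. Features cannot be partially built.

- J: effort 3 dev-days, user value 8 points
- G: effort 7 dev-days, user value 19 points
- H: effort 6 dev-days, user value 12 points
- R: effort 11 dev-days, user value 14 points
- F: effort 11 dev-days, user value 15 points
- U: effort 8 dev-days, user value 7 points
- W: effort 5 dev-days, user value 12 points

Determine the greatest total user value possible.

Allowing fractional choices, the relaxed optimum would be about 52.4, but features are indivisible.
J + G + H + W: effort 3 + 7 + 6 + 5 = 21 ≤ 22, user value 8 + 19 + 12 + 12 = 51.
J + G + F: effort 3 + 7 + 11 = 21 ≤ 22, user value 8 + 19 + 15 = 42.
G + H + W: effort 7 + 6 + 5 = 18 ≤ 22, user value 19 + 12 + 12 = 43.
Best is J, G, H, and W with total user value 51.

51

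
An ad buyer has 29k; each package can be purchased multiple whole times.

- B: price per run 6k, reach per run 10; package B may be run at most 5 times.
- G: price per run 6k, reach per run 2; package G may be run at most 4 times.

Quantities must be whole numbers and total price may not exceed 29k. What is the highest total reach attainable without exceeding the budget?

This is a bounded integer knapsack.
Take 4×B: price 24 ≤ 29, reach 4·10 = 40.
No other integer combination yields more.

40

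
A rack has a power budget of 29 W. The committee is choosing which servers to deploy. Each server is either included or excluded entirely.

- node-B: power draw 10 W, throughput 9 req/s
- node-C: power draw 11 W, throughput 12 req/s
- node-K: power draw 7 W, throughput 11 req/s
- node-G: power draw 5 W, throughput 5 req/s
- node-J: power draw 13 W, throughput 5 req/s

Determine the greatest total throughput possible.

Take node-B, node-C, and node-K: power draw 10 + 11 + 7 = 28 ≤ 29, throughput 9 + 12 + 11 = 32.
No other feasible combination does better.

32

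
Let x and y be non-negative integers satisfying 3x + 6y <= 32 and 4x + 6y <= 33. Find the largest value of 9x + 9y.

Relaxing integrality, the LP optimum is 74.25 at (x,y) = (8.25, 0), which is not an integer point.
(x,y)=(8,0): 3·8+6·0=24≤32, 4·8+6·0=32≤33, objective 72.
(x,y)=(7,0): 3·7+6·0=21≤32, 4·7+6·0=28≤33, objective 63.
The best lattice point is (8,0), giving 72.

72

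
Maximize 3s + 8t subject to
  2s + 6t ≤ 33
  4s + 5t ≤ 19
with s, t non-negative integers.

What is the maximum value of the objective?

27

Relaxing integrality, the LP optimum is 30.40 at (s,t) = (0, 3.8), which is not an integer point.
(s,t)=(1,3): 2·1+6·3=20≤33, 4·1+5·3=19≤19, objective 27.
(s,t)=(0,3): 2·0+6·3=18≤33, 4·0+5·3=15≤19, objective 24.
(s,t)=(2,2): 2·2+6·2=16≤33, 4·2+5·2=18≤19, objective 22.
The best lattice point is (1,3), giving 27.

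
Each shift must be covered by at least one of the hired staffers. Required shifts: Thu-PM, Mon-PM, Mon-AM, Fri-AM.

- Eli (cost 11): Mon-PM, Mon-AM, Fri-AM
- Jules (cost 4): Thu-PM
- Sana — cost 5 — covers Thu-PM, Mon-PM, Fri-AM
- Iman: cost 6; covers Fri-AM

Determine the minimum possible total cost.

15

The greedy cost-per-new-shift heuristic would pick Sana and Eli for 16, but a cheaper cover exists.
Choose Eli and Jules: together they cover Thu-PM, Mon-PM, Mon-AM, Fri-AM — every shift.
Total cost: 11 + 4 = 15.
No cover costs less than 15.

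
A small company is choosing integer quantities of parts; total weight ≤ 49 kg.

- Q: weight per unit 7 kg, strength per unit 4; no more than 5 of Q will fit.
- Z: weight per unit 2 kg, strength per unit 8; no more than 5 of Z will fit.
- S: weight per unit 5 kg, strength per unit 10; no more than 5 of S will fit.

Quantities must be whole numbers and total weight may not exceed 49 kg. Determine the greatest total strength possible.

98

This is a bounded integer knapsack.
Z has the best ratio (8/2); taking only Z gives at most 5×8 = 40 (stopped by the supply cap of 5).
Mixing does better — 2×Q, 5×Z, and 5×S: weight 49 ≤ 49, strength 2·4 + 5·8 + 5·10 = 98.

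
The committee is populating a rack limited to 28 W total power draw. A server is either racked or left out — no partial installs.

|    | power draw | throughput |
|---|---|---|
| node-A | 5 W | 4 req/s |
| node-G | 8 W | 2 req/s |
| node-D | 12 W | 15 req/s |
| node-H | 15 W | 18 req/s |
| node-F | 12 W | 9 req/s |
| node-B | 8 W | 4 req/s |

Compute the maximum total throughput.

Allowing fractional choices, the relaxed optimum would be about 33.8, but servers are indivisible.
node-D + node-H: power draw 12 + 15 = 27 ≤ 28, throughput 15 + 18 = 33.
node-A + node-H + node-B: power draw 5 + 15 + 8 = 28 ≤ 28, throughput 4 + 18 + 4 = 26.
node-H + node-F: power draw 15 + 12 = 27 ≤ 28, throughput 18 + 9 = 27.
Best is node-D and node-H with total throughput 33.

33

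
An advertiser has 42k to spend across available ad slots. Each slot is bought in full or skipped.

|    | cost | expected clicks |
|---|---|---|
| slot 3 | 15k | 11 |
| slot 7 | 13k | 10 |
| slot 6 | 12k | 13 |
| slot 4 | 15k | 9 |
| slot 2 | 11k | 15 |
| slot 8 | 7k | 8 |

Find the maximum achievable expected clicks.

This is an integer program with binary decision variables.
Take slot 3, slot 6, and slot 2: cost 15 + 12 + 11 = 38 ≤ 42, expected clicks 11 + 13 + 15 = 39.
No other feasible combination does better.

39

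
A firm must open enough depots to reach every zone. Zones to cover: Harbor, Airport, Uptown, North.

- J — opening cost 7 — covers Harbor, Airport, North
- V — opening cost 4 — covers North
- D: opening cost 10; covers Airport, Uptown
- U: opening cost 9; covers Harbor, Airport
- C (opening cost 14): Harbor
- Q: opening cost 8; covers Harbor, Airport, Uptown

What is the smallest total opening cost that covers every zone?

12

The greedy cost-per-new-zone heuristic would pick J and Q for 15, but a cheaper cover exists.
Choose V and Q: together they cover Harbor, Airport, Uptown, North — every zone.
Total opening cost: 4 + 8 = 12.
No cover costs less than 12.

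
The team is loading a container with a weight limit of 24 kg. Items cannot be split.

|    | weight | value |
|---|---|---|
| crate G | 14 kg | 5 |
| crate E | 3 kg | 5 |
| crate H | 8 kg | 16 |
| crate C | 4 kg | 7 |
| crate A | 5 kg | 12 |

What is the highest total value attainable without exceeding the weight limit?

Take crate E, crate H, crate C, and crate A: weight 3 + 8 + 4 + 5 = 20 ≤ 24, value 5 + 16 + 7 + 12 = 40.
No other feasible combination does better.

40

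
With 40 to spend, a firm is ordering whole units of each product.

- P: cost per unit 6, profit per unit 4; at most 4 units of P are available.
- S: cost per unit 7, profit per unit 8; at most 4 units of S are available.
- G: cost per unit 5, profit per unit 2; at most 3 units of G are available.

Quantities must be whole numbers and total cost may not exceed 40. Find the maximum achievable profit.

40

S has the best ratio (8/7); taking only S gives at most 4×8 = 32 (stopped by the supply cap of 4).
Mixing does better — 2×P and 4×S: cost 40 ≤ 40, profit 2·4 + 4·8 = 40.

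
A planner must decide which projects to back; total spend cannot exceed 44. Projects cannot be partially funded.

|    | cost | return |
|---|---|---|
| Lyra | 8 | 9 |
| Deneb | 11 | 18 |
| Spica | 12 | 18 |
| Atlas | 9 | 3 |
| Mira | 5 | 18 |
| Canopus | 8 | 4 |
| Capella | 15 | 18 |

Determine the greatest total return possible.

Allowing fractional choices, the relaxed optimum would be about 73.1, but projects are indivisible.
Deneb + Spica + Mira + Capella: cost 11 + 12 + 5 + 15 = 43 ≤ 44, return 18 + 18 + 18 + 18 = 72.
Lyra + Deneb + Spica + Mira + Canopus: cost 8 + 11 + 12 + 5 + 8 = 44 ≤ 44, return 9 + 18 + 18 + 18 + 4 = 67.
Best is Deneb, Spica, Mira, and Capella with total return 72.

72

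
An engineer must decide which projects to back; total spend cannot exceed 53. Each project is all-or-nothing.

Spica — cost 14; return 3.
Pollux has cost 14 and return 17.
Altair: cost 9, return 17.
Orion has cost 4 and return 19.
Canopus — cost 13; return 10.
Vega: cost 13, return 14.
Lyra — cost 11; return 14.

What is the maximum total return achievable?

81

This is an integer program with binary decision variables.
Allowing fractional choices, the relaxed optimum would be about 82.5, but projects are indivisible.
Pollux + Altair + Orion + Vega + Lyra: cost 14 + 9 + 4 + 13 + 11 = 51 ≤ 53, return 17 + 17 + 19 + 14 + 14 = 81.
Pollux + Altair + Orion + Canopus + Lyra: cost 14 + 9 + 4 + 13 + 11 = 51 ≤ 53, return 17 + 17 + 19 + 10 + 14 = 77.
Pollux + Altair + Orion + Canopus + Vega: cost 14 + 9 + 4 + 13 + 13 = 53 ≤ 53, return 17 + 17 + 19 + 10 + 14 = 77.
Best is Pollux, Altair, Orion, Vega, and Lyra with total return 81.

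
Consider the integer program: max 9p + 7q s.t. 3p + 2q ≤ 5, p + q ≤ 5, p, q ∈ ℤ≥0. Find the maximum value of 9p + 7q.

The continuous relaxation peaks at (0, 2.5) with value 17.50; rounding to a feasible lattice point costs some objective.
(p,q)=(1,1): 3·1+2·1=5≤5, 1·1+1·1=2≤5, objective 16.
(p,q)=(0,2): 3·0+2·2=4≤5, 1·0+1·2=2≤5, objective 14.
(p,q)=(1,0): 3·1+2·0=3≤5, 1·1+1·0=1≤5, objective 9.
Maximum is 16 at (p,q)=(1,1).

16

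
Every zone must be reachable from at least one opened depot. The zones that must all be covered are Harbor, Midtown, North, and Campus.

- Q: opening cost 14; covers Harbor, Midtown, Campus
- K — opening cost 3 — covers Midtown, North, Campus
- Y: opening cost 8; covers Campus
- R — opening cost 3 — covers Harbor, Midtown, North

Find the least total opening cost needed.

This is a weighted set-cover instance.
Choose K and R: together they cover Harbor, Midtown, North, Campus — every zone.
Total opening cost: 3 + 3 = 6.
No cover costs less than 6.

6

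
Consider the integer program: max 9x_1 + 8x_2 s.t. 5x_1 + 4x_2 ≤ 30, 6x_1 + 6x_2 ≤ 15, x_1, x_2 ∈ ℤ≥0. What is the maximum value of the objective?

18

The continuous relaxation peaks at (2.5, 0) with value 22.50; rounding to a feasible lattice point costs some objective.
(x_1,x_2)=(2,0) is feasible, giving 18.
(x_1,x_2)=(1,1) is feasible, giving 17.
Maximum is 18 at (x_1,x_2)=(2,0).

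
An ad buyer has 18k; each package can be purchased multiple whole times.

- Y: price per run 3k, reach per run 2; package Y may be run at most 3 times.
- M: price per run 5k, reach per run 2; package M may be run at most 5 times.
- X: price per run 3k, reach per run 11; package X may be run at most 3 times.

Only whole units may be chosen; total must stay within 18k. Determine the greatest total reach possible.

39

Take 3×Y and 3×X: price 18 ≤ 18, reach 3·2 + 3·11 = 39.
X has the best ratio (11/3) and is taken to its limit of 3; remaining capacity is filled optimally with the others.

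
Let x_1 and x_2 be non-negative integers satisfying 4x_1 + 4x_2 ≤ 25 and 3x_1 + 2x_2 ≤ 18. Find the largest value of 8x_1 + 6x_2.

The continuous relaxation peaks at (5.5, 0.75) with value 48.50; rounding to a feasible lattice point costs some objective.
(x_1,x_2)=(6,0): 4·6+4·0=24≤25, 3·6+2·0=18≤18, objective 48.
(x_1,x_2)=(5,1): 4·5+4·1=24≤25, 3·5+2·1=17≤18, objective 46.
(x_1,x_2)=(5,0): 4·5+4·0=20≤25, 3·5+2·0=15≤18, objective 40.
(x_1,x_2)=(4,1): 4·4+4·1=20≤25, 3·4+2·1=14≤18, objective 38.
Maximum is 48 at (x_1,x_2)=(6,0).

48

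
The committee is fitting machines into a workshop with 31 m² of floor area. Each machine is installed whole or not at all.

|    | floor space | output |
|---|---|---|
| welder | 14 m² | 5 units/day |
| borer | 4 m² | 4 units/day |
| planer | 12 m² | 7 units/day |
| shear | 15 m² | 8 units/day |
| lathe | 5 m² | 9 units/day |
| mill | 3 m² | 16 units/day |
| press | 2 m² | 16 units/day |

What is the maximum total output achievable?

53

This is a 0-1 knapsack instance.
Take borer, shear, lathe, mill, and press: floor space 4 + 15 + 5 + 3 + 2 = 29 ≤ 31, output 4 + 8 + 9 + 16 + 16 = 53.
No other feasible combination does better.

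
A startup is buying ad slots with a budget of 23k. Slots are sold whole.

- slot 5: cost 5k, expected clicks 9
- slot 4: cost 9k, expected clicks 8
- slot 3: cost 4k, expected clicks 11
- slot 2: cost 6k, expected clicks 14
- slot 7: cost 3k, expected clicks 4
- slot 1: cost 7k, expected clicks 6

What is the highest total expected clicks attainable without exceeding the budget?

This is a 0-1 knapsack instance.
Take slot 5, slot 3, slot 2, and slot 1: cost 5 + 4 + 6 + 7 = 22 ≤ 23, expected clicks 9 + 11 + 14 + 6 = 40.
No other feasible combination does better.

40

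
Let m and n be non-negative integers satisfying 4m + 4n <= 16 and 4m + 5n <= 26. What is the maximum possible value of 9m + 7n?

(m,n)=(4,0): 4·4+4·0=16≤16, 4·4+5·0=16≤26, objective 36.
(m,n)=(3,1): 4·3+4·1=16≤16, 4·3+5·1=17≤26, objective 34.
(m,n)=(3,0): 4·3+4·0=12≤16, 4·3+5·0=12≤26, objective 27.
The best lattice point is (4,0), giving 36.

36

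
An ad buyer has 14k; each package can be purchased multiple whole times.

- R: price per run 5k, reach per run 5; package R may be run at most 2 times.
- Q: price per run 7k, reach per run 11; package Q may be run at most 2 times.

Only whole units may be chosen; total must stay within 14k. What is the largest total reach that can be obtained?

22

Q has the best ratio (11/7); taking only Q gives at most 2×11 = 22 (stopped by the price limit).
Optimal: 2×Q: price 14 ≤ 14, reach 2·11 = 22.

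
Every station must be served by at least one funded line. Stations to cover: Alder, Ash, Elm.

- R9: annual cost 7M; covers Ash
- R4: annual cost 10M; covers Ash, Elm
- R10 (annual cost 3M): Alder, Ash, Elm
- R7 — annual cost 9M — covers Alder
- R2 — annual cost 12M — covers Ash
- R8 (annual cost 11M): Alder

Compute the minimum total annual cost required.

This is an integer covering problem.
R10 alone covers Alder, Ash, Elm — every station.
Total annual cost: 3.
No cover costs less than 3.

3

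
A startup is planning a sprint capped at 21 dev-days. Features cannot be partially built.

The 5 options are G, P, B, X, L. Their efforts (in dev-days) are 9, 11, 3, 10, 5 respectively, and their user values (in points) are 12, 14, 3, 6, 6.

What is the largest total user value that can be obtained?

Allowing fractional choices, the relaxed optimum would be about 27.2, but features are indivisible.
G + P: effort 9 + 11 = 20 ≤ 21, user value 12 + 14 = 26.
G + B + L: effort 9 + 3 + 5 = 17 ≤ 21, user value 12 + 3 + 6 = 21.
P + B + L: effort 11 + 3 + 5 = 19 ≤ 21, user value 14 + 3 + 6 = 23.
Best is G and P with total user value 26.

26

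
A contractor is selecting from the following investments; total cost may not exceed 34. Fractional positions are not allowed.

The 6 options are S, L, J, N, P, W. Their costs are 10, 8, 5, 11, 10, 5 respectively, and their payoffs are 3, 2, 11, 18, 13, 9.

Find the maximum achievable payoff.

51

Take J, N, P, and W: cost 5 + 11 + 10 + 5 = 31 ≤ 34, payoff 11 + 18 + 13 + 9 = 51.
No other feasible combination does better.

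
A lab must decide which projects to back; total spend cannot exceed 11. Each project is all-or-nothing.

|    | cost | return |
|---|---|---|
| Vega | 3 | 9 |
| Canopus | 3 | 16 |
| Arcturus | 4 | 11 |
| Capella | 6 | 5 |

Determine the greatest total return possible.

36

Canopus + Arcturus: cost 3 + 4 = 7 ≤ 11, return 16 + 11 = 27.
Vega + Canopus + Arcturus: cost 3 + 3 + 4 = 10 ≤ 11, return 9 + 16 + 11 = 36.
Best is Vega, Canopus, and Arcturus with total return 36.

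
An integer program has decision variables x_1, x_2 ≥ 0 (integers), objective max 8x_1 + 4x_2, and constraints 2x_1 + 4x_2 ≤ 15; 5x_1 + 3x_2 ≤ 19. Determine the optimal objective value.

(x_1,x_2)=(3,1): 2·3+4·1=10≤15, 5·3+3·1=18≤19, objective 28.
(x_1,x_2)=(3,0): 2·3+4·0=6≤15, 5·3+3·0=15≤19, objective 24.
(x_1,x_2)=(2,2): 2·2+4·2=12≤15, 5·2+3·2=16≤19, objective 24.
(x_1,x_2)=(2,1): 2·2+4·1=8≤15, 5·2+3·1=13≤19, objective 20.
The best lattice point is (3,1), giving 28.

28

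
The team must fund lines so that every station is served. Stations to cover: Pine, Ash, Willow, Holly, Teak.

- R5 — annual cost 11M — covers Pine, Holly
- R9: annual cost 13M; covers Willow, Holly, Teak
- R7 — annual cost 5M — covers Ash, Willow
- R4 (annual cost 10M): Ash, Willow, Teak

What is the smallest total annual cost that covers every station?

21

The greedy cost-per-new-station heuristic would pick R7, R5, and R4 for 26, but a cheaper cover exists.
Choose R5 and R4: together they cover Pine, Ash, Willow, Holly, Teak — every station.
Total annual cost: 11 + 10 = 21.
No cover costs less than 21.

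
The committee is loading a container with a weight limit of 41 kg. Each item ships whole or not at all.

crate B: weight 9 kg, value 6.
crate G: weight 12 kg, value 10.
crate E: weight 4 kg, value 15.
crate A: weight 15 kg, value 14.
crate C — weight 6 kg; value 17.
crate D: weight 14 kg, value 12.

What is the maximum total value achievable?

Allowing fractional choices, the relaxed optimum would be about 59.7, but items are indivisible.
crate G + crate E + crate A + crate C: weight 12 + 4 + 15 + 6 = 37 ≤ 41, value 10 + 15 + 14 + 17 = 56.
crate E + crate A + crate C + crate D: weight 4 + 15 + 6 + 14 = 39 ≤ 41, value 15 + 14 + 17 + 12 = 58.
crate G + crate E + crate C + crate D: weight 12 + 4 + 6 + 14 = 36 ≤ 41, value 10 + 15 + 17 + 12 = 54.
Best is crate E, crate A, crate C, and crate D with total value 58.

58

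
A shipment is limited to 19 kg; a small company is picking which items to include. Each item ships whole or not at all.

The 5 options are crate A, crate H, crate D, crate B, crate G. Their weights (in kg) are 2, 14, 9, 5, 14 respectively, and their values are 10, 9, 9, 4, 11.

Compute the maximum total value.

Treat it as a binary knapsack problem.
Allowing fractional choices, the relaxed optimum would be about 25.4, but items are indivisible.
crate A + crate G: weight 2 + 14 = 16 ≤ 19, value 10 + 11 = 21.
crate A + crate D + crate B: weight 2 + 9 + 5 = 16 ≤ 19, value 10 + 9 + 4 = 23.
Best is crate A, crate D, and crate B with total value 23.

23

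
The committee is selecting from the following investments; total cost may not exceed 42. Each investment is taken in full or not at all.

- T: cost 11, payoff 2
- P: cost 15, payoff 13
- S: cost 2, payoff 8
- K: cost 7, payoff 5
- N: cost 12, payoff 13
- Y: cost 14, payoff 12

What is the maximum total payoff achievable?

Allowing fractional choices, the relaxed optimum would be about 45.1, but investments are indivisible.
P + S + K + Y: cost 15 + 2 + 7 + 14 = 38 ≤ 42, payoff 13 + 8 + 5 + 12 = 38.
S + K + N + Y: cost 2 + 7 + 12 + 14 = 35 ≤ 42, payoff 8 + 5 + 13 + 12 = 38.
P + S + K + N: cost 15 + 2 + 7 + 12 = 36 ≤ 42, payoff 13 + 8 + 5 + 13 = 39.
Best is P, S, K, and N with total payoff 39.

39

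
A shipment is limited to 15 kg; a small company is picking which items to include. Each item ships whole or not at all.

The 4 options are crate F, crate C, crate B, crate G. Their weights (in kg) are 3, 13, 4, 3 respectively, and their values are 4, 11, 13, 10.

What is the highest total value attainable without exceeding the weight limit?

Allowing fractional choices, the relaxed optimum would be about 31.2, but items are indivisible.
crate F + crate B + crate G: weight 3 + 4 + 3 = 10 ≤ 15, value 4 + 13 + 10 = 27.
crate B + crate G: weight 4 + 3 = 7 ≤ 15, value 13 + 10 = 23.
Best is crate F, crate B, and crate G with total value 27.

27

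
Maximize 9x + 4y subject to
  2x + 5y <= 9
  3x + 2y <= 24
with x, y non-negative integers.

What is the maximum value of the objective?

The continuous relaxation peaks at (4.5, 0) with value 40.50; rounding to a feasible lattice point costs some objective.
(x,y)=(4,0) is feasible, giving 36.
(x,y)=(3,0) is feasible, giving 27.
The best lattice point is (4,0), giving 36.

36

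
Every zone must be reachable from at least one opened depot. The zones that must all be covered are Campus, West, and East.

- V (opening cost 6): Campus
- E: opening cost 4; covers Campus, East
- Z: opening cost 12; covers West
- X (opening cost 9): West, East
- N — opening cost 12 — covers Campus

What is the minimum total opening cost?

Choose E and X: together they cover Campus, West, East — every zone.
Total opening cost: 4 + 9 = 13.
No cover costs less than 13.

13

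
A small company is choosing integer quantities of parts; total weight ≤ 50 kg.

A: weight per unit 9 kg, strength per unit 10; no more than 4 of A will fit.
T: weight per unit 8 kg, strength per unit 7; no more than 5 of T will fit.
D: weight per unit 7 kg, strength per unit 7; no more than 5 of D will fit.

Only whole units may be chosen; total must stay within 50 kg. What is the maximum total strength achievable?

54

This is a bounded integer knapsack.
Take 4×A and 2×D: weight 50 ≤ 50, strength 4·10 + 2·7 = 54.
A has the best ratio (10/9) and is taken to its limit of 4; remaining capacity is filled optimally with the others.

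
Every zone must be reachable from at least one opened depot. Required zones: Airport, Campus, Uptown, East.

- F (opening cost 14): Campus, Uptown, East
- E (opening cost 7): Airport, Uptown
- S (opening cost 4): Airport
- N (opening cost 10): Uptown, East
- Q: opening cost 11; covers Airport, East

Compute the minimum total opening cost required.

18

The greedy cost-per-new-zone heuristic would pick E and F for 21, but a cheaper cover exists.
Choose F and S: together they cover Airport, Campus, Uptown, East — every zone.
Total opening cost: 14 + 4 = 18.
No cover costs less than 18.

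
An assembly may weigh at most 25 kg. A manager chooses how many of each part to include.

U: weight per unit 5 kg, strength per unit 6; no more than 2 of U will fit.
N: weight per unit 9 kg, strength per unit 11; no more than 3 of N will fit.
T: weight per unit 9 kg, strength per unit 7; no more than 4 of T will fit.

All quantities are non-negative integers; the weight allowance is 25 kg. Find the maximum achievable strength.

28

This is a bounded integer knapsack.
1×U and 2×N: weight 23 ≤ 25, strength 1·6 + 2·11 = 28.
1×U, 1×N, and 1×T: weight 23 ≤ 25, strength 1·6 + 1·11 + 1·7 = 24.
Best is 28.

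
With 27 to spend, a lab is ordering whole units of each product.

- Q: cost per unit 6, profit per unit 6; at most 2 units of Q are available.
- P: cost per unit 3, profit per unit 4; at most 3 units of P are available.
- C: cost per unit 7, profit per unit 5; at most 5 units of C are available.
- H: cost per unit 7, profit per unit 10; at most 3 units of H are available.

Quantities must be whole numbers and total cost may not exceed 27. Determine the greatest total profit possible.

38

This is a bounded integer knapsack.
H has the best ratio (10/7); taking only H gives at most 3×10 = 30 (stopped by the cost limit).
Mixing does better — 2×P and 3×H: cost 27 ≤ 27, profit 2·4 + 3·10 = 38.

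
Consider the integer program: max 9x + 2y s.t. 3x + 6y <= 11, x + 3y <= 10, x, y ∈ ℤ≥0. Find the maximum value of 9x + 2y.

27

Relaxing integrality, the LP optimum is 33.00 at (x,y) = (3.67, 0), which is not an integer point.
(x,y)=(3,0): 3·3+6·0=9≤11, 1·3+3·0=3≤10, objective 27.
(x,y)=(2,0): 3·2+6·0=6≤11, 1·2+3·0=2≤10, objective 18.
Maximum is 27 at (x,y)=(3,0).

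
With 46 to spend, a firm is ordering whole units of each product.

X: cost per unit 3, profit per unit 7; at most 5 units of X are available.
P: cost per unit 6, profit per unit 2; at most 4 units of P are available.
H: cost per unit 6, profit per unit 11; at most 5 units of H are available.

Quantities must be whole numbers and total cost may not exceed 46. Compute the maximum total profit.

4×X and 5×H: cost 42 ≤ 46, profit 4·7 + 5·11 = 83.
5×X and 5×H: cost 45 ≤ 46, profit 5·7 + 5·11 = 90.
Best is 90.

90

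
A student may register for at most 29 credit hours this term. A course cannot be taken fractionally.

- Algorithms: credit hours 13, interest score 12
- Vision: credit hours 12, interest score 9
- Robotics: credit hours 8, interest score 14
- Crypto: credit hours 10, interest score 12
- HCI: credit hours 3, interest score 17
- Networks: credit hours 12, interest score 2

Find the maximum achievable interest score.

Algorithms + Crypto + HCI: credit hours 13 + 10 + 3 = 26 ≤ 29, interest score 12 + 12 + 17 = 41.
Algorithms + Robotics + HCI: credit hours 13 + 8 + 3 = 24 ≤ 29, interest score 12 + 14 + 17 = 43.
Robotics + Crypto + HCI: credit hours 8 + 10 + 3 = 21 ≤ 29, interest score 14 + 12 + 17 = 43.
The maximum interest score is 43; one optimal choice is Robotics, Crypto, and HCI.

43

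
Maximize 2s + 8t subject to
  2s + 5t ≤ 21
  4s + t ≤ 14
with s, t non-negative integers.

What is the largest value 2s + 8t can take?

32

Relaxing integrality, the LP optimum is 33.60 at (s,t) = (0, 4.2), which is not an integer point.
(s,t)=(0,4): 2·0+5·4=20≤21, 4·0+1·4=4≤14, objective 32.
(s,t)=(1,3): 2·1+5·3=17≤21, 4·1+1·3=7≤14, objective 26.
(s,t)=(0,3): 2·0+5·3=15≤21, 4·0+1·3=3≤14, objective 24.
The best lattice point is (0,4), giving 32.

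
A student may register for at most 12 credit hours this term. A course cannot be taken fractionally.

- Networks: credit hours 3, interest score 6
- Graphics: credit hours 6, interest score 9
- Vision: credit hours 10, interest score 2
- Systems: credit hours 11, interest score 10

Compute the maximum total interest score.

Allowing fractional choices, the relaxed optimum would be about 17.7, but courses are indivisible.
Systems: credit hours 11 ≤ 12, interest score 10.
Graphics: credit hours 6 ≤ 12, interest score 9.
Networks + Graphics: credit hours 3 + 6 = 9 ≤ 12, interest score 6 + 9 = 15.
Best is Networks and Graphics with total interest score 15.

15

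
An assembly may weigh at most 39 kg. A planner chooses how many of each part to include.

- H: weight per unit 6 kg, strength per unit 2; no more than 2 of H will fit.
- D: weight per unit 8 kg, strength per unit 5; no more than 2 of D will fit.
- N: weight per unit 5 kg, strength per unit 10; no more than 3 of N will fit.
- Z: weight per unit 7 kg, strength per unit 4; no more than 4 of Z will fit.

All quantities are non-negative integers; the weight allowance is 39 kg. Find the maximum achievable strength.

This is a bounded integer knapsack.
Take 2×D, 3×N, and 1×Z: weight 38 ≤ 39, strength 2·5 + 3·10 + 1·4 = 44.
N has the best ratio (10/5) and is taken to its limit of 3; remaining capacity is filled optimally with the others.

44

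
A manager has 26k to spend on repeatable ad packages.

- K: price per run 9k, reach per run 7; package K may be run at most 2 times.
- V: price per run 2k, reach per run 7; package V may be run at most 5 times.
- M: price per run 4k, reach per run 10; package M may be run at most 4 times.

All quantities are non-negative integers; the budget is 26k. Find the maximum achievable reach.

75

Take 5×V and 4×M: price 26 ≤ 26, reach 5·7 + 4·10 = 75.
V has the best ratio (7/2) and is taken to its limit of 5; remaining capacity is filled optimally with the others.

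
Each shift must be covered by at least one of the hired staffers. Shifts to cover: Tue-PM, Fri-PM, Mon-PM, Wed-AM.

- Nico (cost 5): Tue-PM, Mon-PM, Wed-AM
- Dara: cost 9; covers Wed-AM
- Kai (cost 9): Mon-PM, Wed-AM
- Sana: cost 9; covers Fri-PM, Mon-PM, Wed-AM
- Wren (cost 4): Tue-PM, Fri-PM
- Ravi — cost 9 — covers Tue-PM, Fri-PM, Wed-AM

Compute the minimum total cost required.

9

Choose Nico and Wren: together they cover Tue-PM, Fri-PM, Mon-PM, Wed-AM — every shift.
Total cost: 5 + 4 = 9.
No cover costs less than 9.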